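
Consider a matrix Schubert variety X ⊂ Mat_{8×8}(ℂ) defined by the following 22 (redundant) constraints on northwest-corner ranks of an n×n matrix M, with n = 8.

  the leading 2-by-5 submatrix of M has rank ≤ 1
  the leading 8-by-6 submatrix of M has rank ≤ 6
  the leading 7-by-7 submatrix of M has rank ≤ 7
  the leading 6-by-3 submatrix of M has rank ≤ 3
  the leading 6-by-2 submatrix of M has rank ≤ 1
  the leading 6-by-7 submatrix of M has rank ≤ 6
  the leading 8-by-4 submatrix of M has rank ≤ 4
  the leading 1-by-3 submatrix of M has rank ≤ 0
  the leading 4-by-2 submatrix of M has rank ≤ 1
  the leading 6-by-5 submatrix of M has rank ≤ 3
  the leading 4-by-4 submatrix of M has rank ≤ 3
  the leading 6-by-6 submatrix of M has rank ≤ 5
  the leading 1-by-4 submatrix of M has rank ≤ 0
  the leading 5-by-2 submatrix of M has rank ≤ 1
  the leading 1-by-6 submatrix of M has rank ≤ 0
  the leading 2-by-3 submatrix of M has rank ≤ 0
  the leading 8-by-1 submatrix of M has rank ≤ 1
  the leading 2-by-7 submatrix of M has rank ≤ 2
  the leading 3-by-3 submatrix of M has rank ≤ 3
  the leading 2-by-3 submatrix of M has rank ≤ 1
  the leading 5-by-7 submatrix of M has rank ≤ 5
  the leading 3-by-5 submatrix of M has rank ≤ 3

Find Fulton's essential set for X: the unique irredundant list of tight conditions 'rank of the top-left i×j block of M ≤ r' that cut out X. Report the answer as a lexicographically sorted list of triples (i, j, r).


Rank table r_w(8×8) implied by the 22 constraints:

  row 1: 0 0 0 0 0 0 1 1
  row 2: 0 0 0 1 1 1 2 2
  row 3: 1 1 1 2 2 2 3 3
  row 4: 1 1 2 3 3 3 4 4
  row 5: 1 1 2 3 3 4 5 5
  row 6: 1 1 2 3 3 4 5 6
  row 7: 1 2 3 4 4 5 6 7
  row 8: 1 2 3 4 5 6 7 8

giving w = (7, 4, 1, 3, 6, 8, 2, 5) via Δ²R.

4 SE-corners of the 14-cell Rothe diagram give Ess(w):

[(1, 6, 0), (2, 3, 0), (6, 2, 1), (6, 5, 3)]


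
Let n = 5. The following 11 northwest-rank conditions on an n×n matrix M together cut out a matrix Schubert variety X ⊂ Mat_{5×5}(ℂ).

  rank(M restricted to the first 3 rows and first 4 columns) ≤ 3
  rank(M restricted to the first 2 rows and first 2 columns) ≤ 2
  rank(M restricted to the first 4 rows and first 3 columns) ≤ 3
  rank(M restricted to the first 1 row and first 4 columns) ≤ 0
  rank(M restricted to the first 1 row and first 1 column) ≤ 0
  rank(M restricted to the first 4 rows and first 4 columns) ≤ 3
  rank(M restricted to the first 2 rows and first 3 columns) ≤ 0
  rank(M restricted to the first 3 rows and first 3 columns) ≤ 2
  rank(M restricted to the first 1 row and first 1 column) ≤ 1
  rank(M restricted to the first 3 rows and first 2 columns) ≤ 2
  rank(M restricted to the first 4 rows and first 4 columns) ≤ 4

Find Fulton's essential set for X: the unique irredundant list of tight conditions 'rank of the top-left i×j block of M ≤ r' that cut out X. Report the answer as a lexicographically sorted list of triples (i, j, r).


The tightest implied rank at each (i,j), from the 11 conditions:

  R[1]: 0 | 0 | 0 | 0 | 1
  R[2]: 0 | 0 | 0 | 1 | 2
  R[3]: 1 | 1 | 1 | 2 | 3
  R[4]: 1 | 2 | 2 | 3 | 4
  R[5]: 1 | 2 | 3 | 4 | 5

giving w = (5, 4, 1, 2, 3) via Δ²R.

Rothe diagram D(w) (7 cells), 2 SE-corners (essential conditions):

[(1, 4, 0), (2, 3, 0)]


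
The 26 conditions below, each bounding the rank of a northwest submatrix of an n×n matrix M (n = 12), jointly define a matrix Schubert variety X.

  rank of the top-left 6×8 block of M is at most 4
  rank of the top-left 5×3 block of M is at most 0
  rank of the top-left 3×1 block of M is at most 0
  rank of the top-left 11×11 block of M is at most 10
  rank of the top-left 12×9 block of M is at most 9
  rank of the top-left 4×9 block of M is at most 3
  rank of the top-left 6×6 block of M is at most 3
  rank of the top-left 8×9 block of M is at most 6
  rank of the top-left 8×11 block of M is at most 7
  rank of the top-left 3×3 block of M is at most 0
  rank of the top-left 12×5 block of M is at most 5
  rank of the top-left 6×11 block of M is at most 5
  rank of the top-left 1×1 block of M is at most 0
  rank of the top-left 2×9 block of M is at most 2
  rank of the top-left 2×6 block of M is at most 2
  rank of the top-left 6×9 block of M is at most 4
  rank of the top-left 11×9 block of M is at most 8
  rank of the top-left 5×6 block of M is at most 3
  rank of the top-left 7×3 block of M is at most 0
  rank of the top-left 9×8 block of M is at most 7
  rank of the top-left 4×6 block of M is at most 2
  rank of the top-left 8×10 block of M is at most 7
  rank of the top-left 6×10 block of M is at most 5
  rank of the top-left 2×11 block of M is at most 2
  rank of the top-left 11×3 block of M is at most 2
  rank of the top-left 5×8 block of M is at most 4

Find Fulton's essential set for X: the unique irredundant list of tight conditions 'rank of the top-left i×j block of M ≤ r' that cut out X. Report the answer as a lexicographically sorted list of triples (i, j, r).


Reconstructing r_w from the 26 given conditions:

  0, 0, 0, 1, 1, 1, 1, 1, 1, 1, 1, 1
  0, 0, 0, 1, 2, 2, 2, 2, 2, 2, 2, 2
  0, 0, 0, 1, 2, 2, 3, 3, 3, 3, 3, 3
  0, 0, 0, 1, 2, 2, 3, 3, 3, 4, 4, 4
  0, 0, 0, 1, 2, 3, 4, 4, 4, 5, 5, 5
  0, 0, 0, 1, 2, 3, 4, 4, 4, 5, 5, 6
  0, 0, 0, 1, 2, 3, 4, 5, 5, 6, 6, 7
  1, 1, 1, 2, 3, 4, 5, 6, 6, 7, 7, 8
  1, 2, 2, 3, 4, 5, 6, 7, 7, 8, 8, 9
  1, 2, 2, 3, 4, 5, 6, 7, 8, 9, 9, 10
  1, 2, 2, 3, 4, 5, 6, 7, 8, 9, 10, 11
  1, 2, 3, 4, 5, 6, 7, 8, 9, 10, 11, 12

second differences of R give the permutation w = (4, 5, 7, 10, 6, 12, 8, 1, 2, 9, 11, 3).

6 SE-corners of the 30-cell Rothe diagram give Ess(w):

[(4, 6, 2), (4, 9, 3), (6, 9, 4), (6, 11, 5), (7, 3, 0), (11, 3, 2)]


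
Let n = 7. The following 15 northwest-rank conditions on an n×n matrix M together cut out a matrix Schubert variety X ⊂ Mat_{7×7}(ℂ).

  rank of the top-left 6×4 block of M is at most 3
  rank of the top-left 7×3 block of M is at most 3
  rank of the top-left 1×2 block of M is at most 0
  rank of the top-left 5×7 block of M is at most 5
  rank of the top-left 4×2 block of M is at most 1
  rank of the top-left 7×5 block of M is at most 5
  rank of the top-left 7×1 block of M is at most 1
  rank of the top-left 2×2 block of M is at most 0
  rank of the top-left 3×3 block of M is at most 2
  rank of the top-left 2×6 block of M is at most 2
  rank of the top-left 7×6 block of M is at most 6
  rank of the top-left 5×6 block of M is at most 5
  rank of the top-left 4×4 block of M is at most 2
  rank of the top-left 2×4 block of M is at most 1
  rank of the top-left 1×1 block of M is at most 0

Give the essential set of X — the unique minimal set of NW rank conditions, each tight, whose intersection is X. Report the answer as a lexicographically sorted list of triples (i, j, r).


Reconstructing r_w from the 15 given conditions:

  row 1: 0 | 0 | 1 | 1 | 1 | 1 | 1
  row 2: 0 | 0 | 1 | 1 | 2 | 2 | 2
  row 3: 1 | 1 | 2 | 2 | 3 | 3 | 3
  row 4: 1 | 1 | 2 | 2 | 3 | 4 | 4
  row 5: 1 | 2 | 3 | 3 | 4 | 5 | 5
  row 6: 1 | 2 | 3 | 3 | 4 | 5 | 6
  row 7: 1 | 2 | 3 | 4 | 5 | 6 | 7

second differences of R give the permutation w = (3, 5, 1, 6, 2, 7, 4).

5 SE-corners of the 8-cell Rothe diagram give Ess(w):

[(2, 2, 0), (2, 4, 1), (4, 2, 1), (4, 4, 2), (6, 4, 3)]


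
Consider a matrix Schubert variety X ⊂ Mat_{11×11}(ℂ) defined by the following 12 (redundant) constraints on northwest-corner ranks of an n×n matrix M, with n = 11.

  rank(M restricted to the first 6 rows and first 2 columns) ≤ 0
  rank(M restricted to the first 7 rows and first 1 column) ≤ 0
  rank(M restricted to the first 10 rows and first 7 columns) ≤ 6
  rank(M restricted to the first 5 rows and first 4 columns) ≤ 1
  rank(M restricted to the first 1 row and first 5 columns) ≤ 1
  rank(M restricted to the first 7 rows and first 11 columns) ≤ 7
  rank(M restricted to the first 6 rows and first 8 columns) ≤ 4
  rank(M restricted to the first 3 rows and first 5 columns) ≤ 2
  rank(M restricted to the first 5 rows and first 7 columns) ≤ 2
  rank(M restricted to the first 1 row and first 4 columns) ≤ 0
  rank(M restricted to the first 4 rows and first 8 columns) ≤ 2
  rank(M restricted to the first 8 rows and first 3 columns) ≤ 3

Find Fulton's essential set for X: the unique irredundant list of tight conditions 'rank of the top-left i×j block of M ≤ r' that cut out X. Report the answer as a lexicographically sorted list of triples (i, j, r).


Computing R[i][j] = min implied NW-rank bound (n=11, 12 conditions):

  R[1]: 0, 0, 0, 0, 1, 1, 1, 1, 1, 1, 1
  R[2]: 0, 0, 1, 1, 2, 2, 2, 2, 2, 2, 2
  R[3]: 0, 0, 1, 1, 2, 2, 2, 2, 3, 3, 3
  R[4]: 0, 0, 1, 1, 2, 2, 2, 2, 3, 4, 4
  R[5]: 0, 0, 1, 1, 2, 2, 2, 3, 4, 5, 5
  R[6]: 0, 0, 1, 2, 3, 3, 3, 4, 5, 6, 6
  R[7]: 0, 1, 2, 3, 4, 4, 4, 5, 6, 7, 7
  R[8]: 1, 2, 3, 4, 5, 5, 5, 6, 7, 8, 8
  R[9]: 1, 2, 3, 4, 5, 6, 6, 7, 8, 9, 9
  R[10]: 1, 2, 3, 4, 5, 6, 6, 7, 8, 9, 10
  R[11]: 1, 2, 3, 4, 5, 6, 7, 8, 9, 10, 11

the unique w with this rank table is (5, 3, 9, 10, 8, 4, 2, 1, 6, 11, 7).

ℓ(w)=27; the 7 essential cells (i,j,r):

[(1, 4, 0), (4, 8, 2), (5, 4, 1), (5, 7, 2), (6, 2, 0), (7, 1, 0), (10, 7, 6)]


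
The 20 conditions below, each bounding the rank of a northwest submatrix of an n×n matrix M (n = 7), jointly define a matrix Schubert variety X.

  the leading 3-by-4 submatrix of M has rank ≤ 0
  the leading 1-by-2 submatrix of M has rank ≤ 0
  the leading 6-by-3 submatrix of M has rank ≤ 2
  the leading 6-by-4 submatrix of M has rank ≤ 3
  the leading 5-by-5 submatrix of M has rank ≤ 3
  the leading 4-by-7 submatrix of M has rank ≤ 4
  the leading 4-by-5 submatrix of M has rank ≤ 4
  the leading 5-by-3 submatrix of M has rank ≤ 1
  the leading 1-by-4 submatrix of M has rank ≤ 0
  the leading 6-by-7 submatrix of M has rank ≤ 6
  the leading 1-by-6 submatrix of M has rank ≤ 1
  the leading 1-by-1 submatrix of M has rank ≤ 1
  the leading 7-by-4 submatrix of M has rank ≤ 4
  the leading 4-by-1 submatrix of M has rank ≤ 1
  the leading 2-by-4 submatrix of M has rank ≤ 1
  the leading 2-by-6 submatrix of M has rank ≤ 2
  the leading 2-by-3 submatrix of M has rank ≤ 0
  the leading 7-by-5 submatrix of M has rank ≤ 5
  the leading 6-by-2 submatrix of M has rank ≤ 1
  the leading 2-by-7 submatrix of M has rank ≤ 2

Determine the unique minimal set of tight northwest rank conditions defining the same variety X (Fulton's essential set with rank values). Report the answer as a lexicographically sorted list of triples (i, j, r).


The tightest implied rank at each (i,j), from the 20 conditions:

  0 | 0 | 0 | 0 | 1 | 1 | 1
  0 | 0 | 0 | 0 | 1 | 2 | 2
  0 | 0 | 0 | 0 | 1 | 2 | 3
  1 | 1 | 1 | 1 | 2 | 3 | 4
  1 | 1 | 1 | 2 | 3 | 4 | 5
  1 | 1 | 2 | 3 | 4 | 5 | 6
  1 | 2 | 3 | 4 | 5 | 6 | 7

so w = (5, 6, 7, 1, 4, 3, 2).

Fulton essential set (3 of the 15 Rothe cells):

[(3, 4, 0), (5, 3, 1), (6, 2, 1)]


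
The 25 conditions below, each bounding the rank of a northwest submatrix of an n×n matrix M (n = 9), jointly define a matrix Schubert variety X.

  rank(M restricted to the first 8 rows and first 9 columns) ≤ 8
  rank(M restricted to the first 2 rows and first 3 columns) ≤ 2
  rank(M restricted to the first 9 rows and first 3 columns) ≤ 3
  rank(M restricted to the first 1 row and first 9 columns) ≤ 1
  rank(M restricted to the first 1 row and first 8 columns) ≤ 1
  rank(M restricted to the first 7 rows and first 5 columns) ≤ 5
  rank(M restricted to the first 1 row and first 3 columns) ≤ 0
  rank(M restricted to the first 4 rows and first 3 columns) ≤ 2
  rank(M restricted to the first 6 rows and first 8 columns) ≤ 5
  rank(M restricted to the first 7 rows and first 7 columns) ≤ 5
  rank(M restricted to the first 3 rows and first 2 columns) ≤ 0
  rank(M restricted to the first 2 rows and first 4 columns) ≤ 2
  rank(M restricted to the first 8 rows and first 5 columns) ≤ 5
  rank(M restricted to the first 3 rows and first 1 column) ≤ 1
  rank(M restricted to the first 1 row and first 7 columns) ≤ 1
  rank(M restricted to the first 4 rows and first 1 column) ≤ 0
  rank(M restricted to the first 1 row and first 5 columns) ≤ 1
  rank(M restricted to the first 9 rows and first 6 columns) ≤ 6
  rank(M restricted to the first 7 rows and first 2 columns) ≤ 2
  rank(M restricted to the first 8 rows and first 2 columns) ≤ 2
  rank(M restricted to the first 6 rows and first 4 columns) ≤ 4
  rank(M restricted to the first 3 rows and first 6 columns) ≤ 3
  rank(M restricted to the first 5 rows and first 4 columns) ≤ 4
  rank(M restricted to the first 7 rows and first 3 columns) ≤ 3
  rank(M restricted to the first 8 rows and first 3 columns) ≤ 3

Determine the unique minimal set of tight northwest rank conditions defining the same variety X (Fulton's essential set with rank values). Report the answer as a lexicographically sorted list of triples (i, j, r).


Propagating the 25 rank bounds to every northwest block:

  R[1]: 0 | 0 | 0 | 1 | 1 | 1 | 1 | 1 | 1
  R[2]: 0 | 0 | 1 | 2 | 2 | 2 | 2 | 2 | 2
  R[3]: 0 | 0 | 1 | 2 | 3 | 3 | 3 | 3 | 3
  R[4]: 0 | 1 | 2 | 3 | 4 | 4 | 4 | 4 | 4
  R[5]: 1 | 2 | 3 | 4 | 5 | 5 | 5 | 5 | 5
  R[6]: 1 | 2 | 3 | 4 | 5 | 5 | 5 | 5 | 6
  R[7]: 1 | 2 | 3 | 4 | 5 | 5 | 5 | 6 | 7
  R[8]: 1 | 2 | 3 | 4 | 5 | 6 | 6 | 7 | 8
  R[9]: 1 | 2 | 3 | 4 | 5 | 6 | 7 | 8 | 9

reading off 1-entries of Δ²R: w = (4, 3, 5, 2, 1, 9, 8, 6, 7).

|D(w)|=13, |Ess(w)|=5:

[(1, 3, 0), (3, 2, 0), (4, 1, 0), (6, 8, 5), (7, 7, 5)]


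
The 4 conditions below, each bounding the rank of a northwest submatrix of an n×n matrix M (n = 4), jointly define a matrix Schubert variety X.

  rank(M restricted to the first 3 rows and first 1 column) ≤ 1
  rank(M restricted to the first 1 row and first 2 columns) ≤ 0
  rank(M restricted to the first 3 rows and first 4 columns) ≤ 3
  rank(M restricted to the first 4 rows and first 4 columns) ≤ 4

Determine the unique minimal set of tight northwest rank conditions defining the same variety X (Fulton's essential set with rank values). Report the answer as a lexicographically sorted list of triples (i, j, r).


Propagating the 4 rank bounds to every northwest block:

  0  0  1  1
  1  1  2  2
  1  2  3  3
  1  2  3  4

second differences of R give the permutation w = (3, 1, 2, 4).

Rothe diagram D(w) (2 cells), 1 SE-corner (essential condition):

[(1, 2, 0)]


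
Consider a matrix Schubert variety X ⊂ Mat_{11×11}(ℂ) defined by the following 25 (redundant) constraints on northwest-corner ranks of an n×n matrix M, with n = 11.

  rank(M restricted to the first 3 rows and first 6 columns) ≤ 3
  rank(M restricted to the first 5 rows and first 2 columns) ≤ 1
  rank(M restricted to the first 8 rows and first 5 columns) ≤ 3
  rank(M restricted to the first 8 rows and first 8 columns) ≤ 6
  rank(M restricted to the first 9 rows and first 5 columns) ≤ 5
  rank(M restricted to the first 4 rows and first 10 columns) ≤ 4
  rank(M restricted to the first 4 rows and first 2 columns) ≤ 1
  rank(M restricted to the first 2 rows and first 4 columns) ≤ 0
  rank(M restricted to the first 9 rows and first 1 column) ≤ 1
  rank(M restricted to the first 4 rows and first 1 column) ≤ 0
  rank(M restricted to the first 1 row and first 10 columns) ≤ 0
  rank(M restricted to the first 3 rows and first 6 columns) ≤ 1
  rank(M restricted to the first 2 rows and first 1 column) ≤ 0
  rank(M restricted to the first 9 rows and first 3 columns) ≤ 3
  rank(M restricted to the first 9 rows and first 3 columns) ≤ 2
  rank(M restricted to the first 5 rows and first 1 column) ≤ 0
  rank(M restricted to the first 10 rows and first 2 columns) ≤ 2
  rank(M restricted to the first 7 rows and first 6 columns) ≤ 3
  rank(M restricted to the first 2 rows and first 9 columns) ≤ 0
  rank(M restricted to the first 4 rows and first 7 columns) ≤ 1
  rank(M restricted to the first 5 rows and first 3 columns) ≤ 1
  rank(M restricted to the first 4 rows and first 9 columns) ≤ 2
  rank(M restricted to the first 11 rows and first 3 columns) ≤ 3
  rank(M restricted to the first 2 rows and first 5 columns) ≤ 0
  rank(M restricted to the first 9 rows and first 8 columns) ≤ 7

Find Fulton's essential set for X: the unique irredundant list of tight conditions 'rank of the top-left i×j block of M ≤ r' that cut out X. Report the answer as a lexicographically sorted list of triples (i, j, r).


Recovering R(i,j) via the rank-extension bound from the 25 conditions:

  0 0 0 0 0 0 0 0 0 0 1
  0 0 0 0 0 0 0 0 0 1 2
  0 1 1 1 1 1 1 1 1 2 3
  0 1 1 1 1 1 1 2 2 3 4
  0 1 1 2 2 2 2 3 3 4 5
  1 2 2 3 3 3 3 4 4 5 6
  1 2 2 3 3 3 4 5 5 6 7
  1 2 2 3 3 4 5 6 6 7 8
  1 2 2 3 4 5 6 7 7 8 9
  1 2 3 4 5 6 7 8 8 9 10
  1 2 3 4 5 6 7 8 9 10 11

the unique w with this rank table is (11, 10, 2, 8, 4, 1, 7, 6, 5, 3, 9).

D(w) has 34 cells with 8 SE-corners; essential set:

[(1, 10, 0), (2, 9, 0), (4, 7, 1), (5, 1, 0), (5, 3, 1), (7, 6, 3), (8, 5, 3), (9, 3, 2)]


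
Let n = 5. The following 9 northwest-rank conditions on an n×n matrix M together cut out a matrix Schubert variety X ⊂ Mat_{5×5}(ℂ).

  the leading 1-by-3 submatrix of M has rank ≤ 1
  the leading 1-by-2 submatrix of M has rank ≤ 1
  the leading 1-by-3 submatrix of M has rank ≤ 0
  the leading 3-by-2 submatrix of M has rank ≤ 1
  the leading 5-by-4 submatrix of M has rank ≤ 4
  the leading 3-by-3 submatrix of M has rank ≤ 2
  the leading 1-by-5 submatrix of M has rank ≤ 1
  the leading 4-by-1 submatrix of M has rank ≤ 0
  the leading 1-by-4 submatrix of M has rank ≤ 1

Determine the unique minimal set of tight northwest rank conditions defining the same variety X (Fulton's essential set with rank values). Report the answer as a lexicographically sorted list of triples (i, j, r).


Reconstructing r_w from the 9 given conditions:

  i=1: 0 | 0 | 0 | 1 | 1
  i=2: 0 | 1 | 1 | 2 | 2
  i=3: 0 | 1 | 2 | 3 | 3
  i=4: 0 | 1 | 2 | 3 | 4
  i=5: 1 | 2 | 3 | 4 | 5

hence w(1..5) = (4, 2, 3, 5, 1).

Fulton essential set (2 of the 6 Rothe cells):

[(1, 3, 0), (4, 1, 0)]


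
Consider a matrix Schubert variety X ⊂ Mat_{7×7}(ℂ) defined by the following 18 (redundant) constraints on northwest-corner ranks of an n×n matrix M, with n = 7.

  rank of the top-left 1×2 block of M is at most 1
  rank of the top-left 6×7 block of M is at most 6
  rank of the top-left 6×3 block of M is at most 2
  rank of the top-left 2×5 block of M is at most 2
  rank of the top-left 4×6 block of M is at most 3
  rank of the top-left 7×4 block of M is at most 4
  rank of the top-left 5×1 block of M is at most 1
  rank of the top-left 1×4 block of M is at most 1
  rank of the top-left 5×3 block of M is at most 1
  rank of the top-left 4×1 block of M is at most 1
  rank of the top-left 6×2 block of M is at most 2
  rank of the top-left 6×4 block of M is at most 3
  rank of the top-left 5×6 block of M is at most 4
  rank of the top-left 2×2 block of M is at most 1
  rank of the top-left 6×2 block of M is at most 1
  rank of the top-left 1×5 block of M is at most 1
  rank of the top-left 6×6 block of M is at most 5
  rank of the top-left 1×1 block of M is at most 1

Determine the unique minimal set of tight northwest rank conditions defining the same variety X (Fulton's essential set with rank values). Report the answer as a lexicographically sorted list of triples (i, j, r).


Recovering R(i,j) via the rank-extension bound from the 18 conditions:

  row 1: 1  1  1  1  1  1  1
  row 2: 1  1  1  2  2  2  2
  row 3: 1  1  1  2  3  3  3
  row 4: 1  1  1  2  3  3  4
  row 5: 1  1  1  2  3  4  5
  row 6: 1  1  2  3  4  5  6
  row 7: 1  2  3  4  5  6  7

reading off 1-entries of Δ²R: w = (1, 4, 5, 7, 6, 3, 2).

ℓ(w)=10; the 3 essential cells (i,j,r):

[(4, 6, 3), (5, 3, 1), (6, 2, 1)]


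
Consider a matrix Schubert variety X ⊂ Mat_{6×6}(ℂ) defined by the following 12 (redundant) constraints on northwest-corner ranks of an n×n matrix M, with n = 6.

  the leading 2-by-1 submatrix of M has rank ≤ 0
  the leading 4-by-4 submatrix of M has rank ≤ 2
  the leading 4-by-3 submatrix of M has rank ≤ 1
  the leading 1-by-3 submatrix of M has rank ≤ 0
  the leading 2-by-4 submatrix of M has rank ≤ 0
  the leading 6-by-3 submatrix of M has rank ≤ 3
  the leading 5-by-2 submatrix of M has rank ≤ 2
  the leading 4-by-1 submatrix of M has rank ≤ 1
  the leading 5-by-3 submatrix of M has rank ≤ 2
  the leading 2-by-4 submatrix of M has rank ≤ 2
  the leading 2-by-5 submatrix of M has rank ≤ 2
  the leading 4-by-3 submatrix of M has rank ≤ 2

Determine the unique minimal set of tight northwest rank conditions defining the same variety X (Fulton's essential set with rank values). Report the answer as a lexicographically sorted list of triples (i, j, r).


Recovering R(i,j) via the rank-extension bound from the 12 conditions:

  row 1: 0 0 0 0 1 1
  row 2: 0 0 0 0 1 2
  row 3: 1 1 1 1 2 3
  row 4: 1 1 1 2 3 4
  row 5: 1 2 2 3 4 5
  row 6: 1 2 3 4 5 6

second differences of R give the permutation w = (5, 6, 1, 4, 2, 3).

D(w) has 10 cells with 2 SE-corners; essential set:

[(2, 4, 0), (4, 3, 1)]


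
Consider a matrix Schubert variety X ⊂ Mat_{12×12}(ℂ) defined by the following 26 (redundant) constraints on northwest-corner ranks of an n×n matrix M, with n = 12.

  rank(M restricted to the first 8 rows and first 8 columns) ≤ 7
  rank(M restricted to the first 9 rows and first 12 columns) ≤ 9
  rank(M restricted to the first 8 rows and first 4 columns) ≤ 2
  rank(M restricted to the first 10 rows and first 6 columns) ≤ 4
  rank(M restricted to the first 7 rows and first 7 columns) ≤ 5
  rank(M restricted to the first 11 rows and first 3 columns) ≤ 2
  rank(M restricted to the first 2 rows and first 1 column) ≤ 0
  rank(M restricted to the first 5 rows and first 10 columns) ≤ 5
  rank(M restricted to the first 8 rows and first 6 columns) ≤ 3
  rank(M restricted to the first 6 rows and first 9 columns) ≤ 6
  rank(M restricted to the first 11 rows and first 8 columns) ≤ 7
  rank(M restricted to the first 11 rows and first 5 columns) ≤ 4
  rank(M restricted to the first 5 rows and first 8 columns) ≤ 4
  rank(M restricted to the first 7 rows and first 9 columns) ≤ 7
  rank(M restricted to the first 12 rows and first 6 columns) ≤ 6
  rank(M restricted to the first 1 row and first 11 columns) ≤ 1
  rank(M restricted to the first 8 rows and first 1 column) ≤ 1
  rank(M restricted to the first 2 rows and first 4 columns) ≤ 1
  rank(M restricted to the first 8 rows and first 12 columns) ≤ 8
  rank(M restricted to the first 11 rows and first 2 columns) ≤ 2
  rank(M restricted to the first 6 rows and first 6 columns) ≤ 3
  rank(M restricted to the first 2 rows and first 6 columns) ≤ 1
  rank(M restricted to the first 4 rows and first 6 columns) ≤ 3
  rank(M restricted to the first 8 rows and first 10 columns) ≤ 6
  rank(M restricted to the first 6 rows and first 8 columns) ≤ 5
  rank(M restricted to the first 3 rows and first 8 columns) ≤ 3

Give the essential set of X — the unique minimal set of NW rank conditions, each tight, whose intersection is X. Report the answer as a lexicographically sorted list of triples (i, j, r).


Reconstructing r_w from the 26 given conditions:

  R[1]: 0 | 1 | 1 | 1 | 1 | 1 | 1 | 1 | 1 | 1 | 1 | 1
  R[2]: 0 | 1 | 1 | 1 | 1 | 1 | 2 | 2 | 2 | 2 | 2 | 2
  R[3]: 1 | 2 | 2 | 2 | 2 | 2 | 3 | 3 | 3 | 3 | 3 | 3
  R[4]: 1 | 2 | 2 | 2 | 3 | 3 | 4 | 4 | 4 | 4 | 4 | 4
  R[5]: 1 | 2 | 2 | 2 | 3 | 3 | 4 | 4 | 5 | 5 | 5 | 5
  R[6]: 1 | 2 | 2 | 2 | 3 | 3 | 4 | 5 | 6 | 6 | 6 | 6
  R[7]: 1 | 2 | 2 | 2 | 3 | 3 | 4 | 5 | 6 | 6 | 7 | 7
  R[8]: 1 | 2 | 2 | 2 | 3 | 3 | 4 | 5 | 6 | 6 | 7 | 8
  R[9]: 1 | 2 | 2 | 3 | 4 | 4 | 5 | 6 | 7 | 7 | 8 | 9
  R[10]: 1 | 2 | 2 | 3 | 4 | 4 | 5 | 6 | 7 | 8 | 9 | 10
  R[11]: 1 | 2 | 2 | 3 | 4 | 5 | 6 | 7 | 8 | 9 | 10 | 11
  R[12]: 1 | 2 | 3 | 4 | 5 | 6 | 7 | 8 | 9 | 10 | 11 | 12

second differences of R give the permutation w = (2, 7, 1, 5, 9, 8, 11, 12, 4, 10, 6, 3).

ℓ(w)=27; the 8 essential cells (i,j,r):

[(2, 1, 0), (2, 6, 1), (5, 8, 4), (8, 4, 2), (8, 6, 3), (8, 10, 6), (10, 6, 4), (11, 3, 2)]


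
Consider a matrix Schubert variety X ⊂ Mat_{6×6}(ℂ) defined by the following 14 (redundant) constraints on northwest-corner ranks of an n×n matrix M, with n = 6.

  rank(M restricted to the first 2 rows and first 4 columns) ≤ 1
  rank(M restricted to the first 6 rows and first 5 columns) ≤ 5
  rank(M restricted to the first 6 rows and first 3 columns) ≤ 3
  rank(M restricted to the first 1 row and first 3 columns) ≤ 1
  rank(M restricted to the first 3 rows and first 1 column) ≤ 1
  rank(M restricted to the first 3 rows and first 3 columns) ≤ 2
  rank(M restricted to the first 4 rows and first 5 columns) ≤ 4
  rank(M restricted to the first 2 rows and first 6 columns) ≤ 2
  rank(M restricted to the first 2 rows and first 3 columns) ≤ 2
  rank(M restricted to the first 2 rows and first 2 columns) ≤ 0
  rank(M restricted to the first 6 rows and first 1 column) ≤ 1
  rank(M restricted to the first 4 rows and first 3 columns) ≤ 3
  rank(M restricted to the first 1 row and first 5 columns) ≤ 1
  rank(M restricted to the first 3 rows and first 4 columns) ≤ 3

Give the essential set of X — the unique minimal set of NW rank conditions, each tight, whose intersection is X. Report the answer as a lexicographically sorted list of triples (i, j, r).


Reconstructing r_w from the 14 given conditions:

  R[1]: 0 0 1 1 1 1
  R[2]: 0 0 1 1 2 2
  R[3]: 1 1 2 2 3 3
  R[4]: 1 2 3 3 4 4
  R[5]: 1 2 3 4 5 5
  R[6]: 1 2 3 4 5 6

hence w(1..6) = (3, 5, 1, 2, 4, 6).

Fulton essential set (2 of the 5 Rothe cells):

[(2, 2, 0), (2, 4, 1)]


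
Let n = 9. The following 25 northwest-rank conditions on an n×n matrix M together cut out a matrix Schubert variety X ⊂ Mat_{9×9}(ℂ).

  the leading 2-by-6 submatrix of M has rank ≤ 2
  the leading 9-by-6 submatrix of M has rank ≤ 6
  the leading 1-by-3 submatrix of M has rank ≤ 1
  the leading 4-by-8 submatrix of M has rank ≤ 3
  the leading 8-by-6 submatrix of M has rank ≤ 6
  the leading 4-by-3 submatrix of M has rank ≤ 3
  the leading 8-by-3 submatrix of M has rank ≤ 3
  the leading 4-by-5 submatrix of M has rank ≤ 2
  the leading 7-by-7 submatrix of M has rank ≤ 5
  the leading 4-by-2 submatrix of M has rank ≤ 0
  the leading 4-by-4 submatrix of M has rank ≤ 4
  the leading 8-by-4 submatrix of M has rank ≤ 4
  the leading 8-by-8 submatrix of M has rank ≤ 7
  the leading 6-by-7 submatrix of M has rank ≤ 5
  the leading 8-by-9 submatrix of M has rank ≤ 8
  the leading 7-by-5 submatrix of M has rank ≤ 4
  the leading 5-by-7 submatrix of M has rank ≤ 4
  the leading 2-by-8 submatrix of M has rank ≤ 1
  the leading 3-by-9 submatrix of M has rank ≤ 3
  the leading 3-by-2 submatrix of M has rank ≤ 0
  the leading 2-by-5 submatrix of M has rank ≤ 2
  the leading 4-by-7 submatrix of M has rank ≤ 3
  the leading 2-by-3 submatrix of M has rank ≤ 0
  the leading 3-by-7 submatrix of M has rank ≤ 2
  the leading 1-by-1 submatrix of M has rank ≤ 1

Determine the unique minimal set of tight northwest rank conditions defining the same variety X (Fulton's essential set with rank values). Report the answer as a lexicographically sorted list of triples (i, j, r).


Propagating the 25 rank bounds to every northwest block:

  row 1: 0, 0, 0, 1, 1, 1, 1, 1, 1
  row 2: 0, 0, 0, 1, 1, 1, 1, 1, 2
  row 3: 0, 0, 1, 2, 2, 2, 2, 2, 3
  row 4: 0, 0, 1, 2, 2, 3, 3, 3, 4
  row 5: 1, 1, 2, 3, 3, 4, 4, 4, 5
  row 6: 1, 2, 3, 4, 4, 5, 5, 5, 6
  row 7: 1, 2, 3, 4, 4, 5, 5, 6, 7
  row 8: 1, 2, 3, 4, 5, 6, 6, 7, 8
  row 9: 1, 2, 3, 4, 5, 6, 7, 8, 9

hence w(1..9) = (4, 9, 3, 6, 1, 2, 8, 5, 7).

D(w) has 17 cells with 6 SE-corners; essential set:

[(2, 3, 0), (2, 8, 1), (4, 2, 0), (4, 5, 2), (7, 5, 4), (7, 7, 5)]


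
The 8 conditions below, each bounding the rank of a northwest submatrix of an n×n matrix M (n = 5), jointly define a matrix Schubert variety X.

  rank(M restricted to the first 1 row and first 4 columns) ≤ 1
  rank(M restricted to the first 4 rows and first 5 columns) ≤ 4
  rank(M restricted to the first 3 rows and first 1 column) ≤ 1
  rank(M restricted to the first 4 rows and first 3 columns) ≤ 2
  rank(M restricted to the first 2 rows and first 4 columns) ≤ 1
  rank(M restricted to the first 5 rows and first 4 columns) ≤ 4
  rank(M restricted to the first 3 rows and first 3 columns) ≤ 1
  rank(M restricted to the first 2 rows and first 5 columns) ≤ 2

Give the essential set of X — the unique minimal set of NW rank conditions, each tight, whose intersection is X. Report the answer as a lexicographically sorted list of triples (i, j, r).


Reconstructing r_w from the 8 given conditions:

  R[1]: 1  1  1  1  1
  R[2]: 1  1  1  1  2
  R[3]: 1  1  1  2  3
  R[4]: 1  2  2  3  4
  R[5]: 1  2  3  4  5

so w = (1, 5, 4, 2, 3).

ℓ(w)=5; the 2 essential cells (i,j,r):

[(2, 4, 1), (3, 3, 1)]


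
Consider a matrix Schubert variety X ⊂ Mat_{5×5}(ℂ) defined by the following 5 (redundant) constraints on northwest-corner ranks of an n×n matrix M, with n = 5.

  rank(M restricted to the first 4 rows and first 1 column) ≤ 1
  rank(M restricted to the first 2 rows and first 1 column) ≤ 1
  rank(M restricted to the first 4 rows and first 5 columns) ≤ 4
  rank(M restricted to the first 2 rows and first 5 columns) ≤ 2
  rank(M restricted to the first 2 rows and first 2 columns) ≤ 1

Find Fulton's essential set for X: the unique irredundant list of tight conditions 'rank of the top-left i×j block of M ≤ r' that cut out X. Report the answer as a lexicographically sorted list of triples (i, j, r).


The tightest implied rank at each (i,j), from the 5 conditions:

  i=1: 1 | 1 | 1 | 1 | 1
  i=2: 1 | 1 | 2 | 2 | 2
  i=3: 1 | 2 | 3 | 3 | 3
  i=4: 1 | 2 | 3 | 4 | 4
  i=5: 1 | 2 | 3 | 4 | 5

giving w = (1, 3, 2, 4, 5) via Δ²R.

1 SE-corner of the 1-cell Rothe diagram gives Ess(w):

[(2, 2, 1)]


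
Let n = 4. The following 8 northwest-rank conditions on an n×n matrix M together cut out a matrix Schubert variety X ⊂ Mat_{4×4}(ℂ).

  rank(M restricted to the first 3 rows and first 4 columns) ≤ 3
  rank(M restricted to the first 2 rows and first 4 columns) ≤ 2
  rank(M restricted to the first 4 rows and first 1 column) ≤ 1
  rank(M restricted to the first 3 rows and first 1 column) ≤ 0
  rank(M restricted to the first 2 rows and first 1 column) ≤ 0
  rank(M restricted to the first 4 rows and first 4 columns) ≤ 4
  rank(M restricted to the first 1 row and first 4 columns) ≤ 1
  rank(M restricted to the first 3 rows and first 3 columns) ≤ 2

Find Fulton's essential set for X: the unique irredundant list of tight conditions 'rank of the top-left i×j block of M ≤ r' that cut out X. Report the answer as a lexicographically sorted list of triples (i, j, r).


Propagating the 8 rank bounds to every northwest block:

  row 1: 0 | 1 | 1 | 1
  row 2: 0 | 1 | 2 | 2
  row 3: 0 | 1 | 2 | 3
  row 4: 1 | 2 | 3 | 4

the unique w with this rank table is (2, 3, 4, 1).

Fulton essential set (1 of the 3 Rothe cells):

[(3, 1, 0)]


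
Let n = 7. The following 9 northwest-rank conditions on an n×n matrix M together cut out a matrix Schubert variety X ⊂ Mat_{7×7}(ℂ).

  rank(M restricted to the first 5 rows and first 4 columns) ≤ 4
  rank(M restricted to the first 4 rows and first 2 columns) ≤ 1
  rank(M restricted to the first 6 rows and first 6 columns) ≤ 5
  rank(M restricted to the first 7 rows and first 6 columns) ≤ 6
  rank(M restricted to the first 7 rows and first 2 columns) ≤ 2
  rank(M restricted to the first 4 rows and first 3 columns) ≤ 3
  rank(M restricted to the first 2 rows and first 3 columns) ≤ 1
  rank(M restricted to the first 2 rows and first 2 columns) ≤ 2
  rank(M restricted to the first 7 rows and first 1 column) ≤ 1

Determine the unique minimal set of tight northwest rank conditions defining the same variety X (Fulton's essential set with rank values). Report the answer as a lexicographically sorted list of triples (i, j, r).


The tightest implied rank at each (i,j), from the 9 conditions:

  1  1  1  1  1  1  1
  1  1  1  2  2  2  2
  1  1  2  3  3  3  3
  1  1  2  3  4  4  4
  1  2  3  4  5  5  5
  1  2  3  4  5  5  6
  1  2  3  4  5  6  7

the unique w with this rank table is (1, 4, 3, 5, 2, 7, 6).

ℓ(w)=5; the 3 essential cells (i,j,r):

[(2, 3, 1), (4, 2, 1), (6, 6, 5)]


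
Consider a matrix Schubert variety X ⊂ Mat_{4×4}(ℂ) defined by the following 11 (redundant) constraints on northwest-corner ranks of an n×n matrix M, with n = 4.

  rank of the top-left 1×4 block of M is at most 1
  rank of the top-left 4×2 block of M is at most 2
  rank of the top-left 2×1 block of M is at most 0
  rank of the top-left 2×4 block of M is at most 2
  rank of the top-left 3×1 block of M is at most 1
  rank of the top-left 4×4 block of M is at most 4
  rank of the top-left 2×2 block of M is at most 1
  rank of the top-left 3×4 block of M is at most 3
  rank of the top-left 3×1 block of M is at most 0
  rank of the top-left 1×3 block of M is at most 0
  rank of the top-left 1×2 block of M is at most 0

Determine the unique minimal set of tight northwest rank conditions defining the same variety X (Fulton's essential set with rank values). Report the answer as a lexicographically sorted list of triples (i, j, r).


Recovering R(i,j) via the rank-extension bound from the 11 conditions:

  0 | 0 | 0 | 1
  0 | 1 | 1 | 2
  0 | 1 | 2 | 3
  1 | 2 | 3 | 4

the unique w with this rank table is (4, 2, 3, 1).

|D(w)|=5, |Ess(w)|=2:

[(1, 3, 0), (3, 1, 0)]


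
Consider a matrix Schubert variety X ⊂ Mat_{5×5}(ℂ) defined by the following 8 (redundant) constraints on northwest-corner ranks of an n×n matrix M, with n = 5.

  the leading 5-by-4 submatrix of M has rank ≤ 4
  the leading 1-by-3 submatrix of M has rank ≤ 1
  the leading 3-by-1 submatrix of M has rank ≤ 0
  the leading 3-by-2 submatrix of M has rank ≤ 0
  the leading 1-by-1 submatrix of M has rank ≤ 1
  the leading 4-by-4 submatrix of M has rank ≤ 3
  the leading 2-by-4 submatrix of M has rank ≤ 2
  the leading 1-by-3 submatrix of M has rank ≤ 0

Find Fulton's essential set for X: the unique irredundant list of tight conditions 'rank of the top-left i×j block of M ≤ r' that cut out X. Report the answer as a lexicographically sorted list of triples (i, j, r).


Recovering R(i,j) via the rank-extension bound from the 8 conditions:

  i=1: 0 | 0 | 0 | 1 | 1
  i=2: 0 | 0 | 1 | 2 | 2
  i=3: 0 | 0 | 1 | 2 | 3
  i=4: 1 | 1 | 2 | 3 | 4
  i=5: 1 | 2 | 3 | 4 | 5

giving w = (4, 3, 5, 1, 2) via Δ²R.

ℓ(w)=7; the 2 essential cells (i,j,r):

[(1, 3, 0), (3, 2, 0)]


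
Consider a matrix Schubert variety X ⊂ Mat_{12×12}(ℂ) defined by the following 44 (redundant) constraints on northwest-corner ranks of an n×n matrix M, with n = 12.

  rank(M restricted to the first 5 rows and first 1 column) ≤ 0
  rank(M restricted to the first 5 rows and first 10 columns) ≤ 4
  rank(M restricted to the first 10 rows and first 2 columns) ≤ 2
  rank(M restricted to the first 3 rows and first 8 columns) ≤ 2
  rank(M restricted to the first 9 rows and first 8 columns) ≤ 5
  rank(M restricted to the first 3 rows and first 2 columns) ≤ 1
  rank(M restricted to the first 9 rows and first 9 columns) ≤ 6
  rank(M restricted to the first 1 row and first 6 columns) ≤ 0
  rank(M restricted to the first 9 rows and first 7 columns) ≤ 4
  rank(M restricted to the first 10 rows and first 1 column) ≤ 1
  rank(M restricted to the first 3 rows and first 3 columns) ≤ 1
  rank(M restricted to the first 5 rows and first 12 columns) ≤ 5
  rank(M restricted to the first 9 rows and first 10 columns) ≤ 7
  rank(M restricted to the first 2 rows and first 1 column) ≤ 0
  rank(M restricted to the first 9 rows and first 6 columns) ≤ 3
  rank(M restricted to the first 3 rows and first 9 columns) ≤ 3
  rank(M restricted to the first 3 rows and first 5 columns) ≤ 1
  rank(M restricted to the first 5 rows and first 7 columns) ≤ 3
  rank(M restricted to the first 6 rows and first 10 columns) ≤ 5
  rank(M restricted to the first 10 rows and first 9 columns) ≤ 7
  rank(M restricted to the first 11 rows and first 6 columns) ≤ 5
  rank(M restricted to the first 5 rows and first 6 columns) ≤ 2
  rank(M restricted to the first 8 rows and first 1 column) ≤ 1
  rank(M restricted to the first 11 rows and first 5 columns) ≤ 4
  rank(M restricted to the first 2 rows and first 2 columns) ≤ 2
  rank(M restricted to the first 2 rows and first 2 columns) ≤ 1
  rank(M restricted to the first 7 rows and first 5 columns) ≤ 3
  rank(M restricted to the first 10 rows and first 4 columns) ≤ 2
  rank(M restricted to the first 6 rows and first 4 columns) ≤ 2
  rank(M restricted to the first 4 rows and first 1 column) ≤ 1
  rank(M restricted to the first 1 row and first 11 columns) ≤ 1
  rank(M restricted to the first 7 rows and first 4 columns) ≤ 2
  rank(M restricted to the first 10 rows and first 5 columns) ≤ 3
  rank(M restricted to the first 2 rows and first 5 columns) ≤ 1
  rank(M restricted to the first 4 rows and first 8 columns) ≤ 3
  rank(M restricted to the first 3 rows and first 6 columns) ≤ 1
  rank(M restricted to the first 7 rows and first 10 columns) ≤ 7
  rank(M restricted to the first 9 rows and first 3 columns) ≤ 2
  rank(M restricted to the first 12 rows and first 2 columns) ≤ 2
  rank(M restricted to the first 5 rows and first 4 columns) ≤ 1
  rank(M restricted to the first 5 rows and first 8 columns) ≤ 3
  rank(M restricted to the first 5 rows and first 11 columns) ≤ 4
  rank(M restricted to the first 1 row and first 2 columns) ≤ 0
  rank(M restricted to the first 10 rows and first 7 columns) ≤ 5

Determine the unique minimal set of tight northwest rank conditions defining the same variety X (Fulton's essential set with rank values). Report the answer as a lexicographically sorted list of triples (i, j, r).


Propagating the 44 rank bounds to every northwest block:

  i=1: 0  0  0  0  0  0  1  1  1  1  1  1
  i=2: 0  1  1  1  1  1  2  2  2  2  2  2
  i=3: 0  1  1  1  1  1  2  2  3  3  3  3
  i=4: 0  1  1  1  2  2  3  3  4  4  4  4
  i=5: 0  1  1  1  2  2  3  3  4  4  4  5
  i=6: 1  2  2  2  3  3  4  4  5  5  5  6
  i=7: 1  2  2  2  3  3  4  5  6  6  6  7
  i=8: 1  2  2  2  3  3  4  5  6  7  7  8
  i=9: 1  2  2  2  3  3  4  5  6  7  8  9
  i=10: 1  2  2  2  3  4  5  6  7  8  9  10
  i=11: 1  2  3  3  4  5  6  7  8  9  10  11
  i=12: 1  2  3  4  5  6  7  8  9  10  11  12

so w = (7, 2, 9, 5, 12, 1, 8, 10, 11, 6, 3, 4).

|D(w)|=34, |Ess(w)|=10:

[(1, 6, 0), (3, 6, 1), (3, 8, 2), (5, 1, 0), (5, 4, 1), (5, 6, 2), (5, 8, 3), (5, 11, 4), (9, 6, 3), (10, 4, 2)]


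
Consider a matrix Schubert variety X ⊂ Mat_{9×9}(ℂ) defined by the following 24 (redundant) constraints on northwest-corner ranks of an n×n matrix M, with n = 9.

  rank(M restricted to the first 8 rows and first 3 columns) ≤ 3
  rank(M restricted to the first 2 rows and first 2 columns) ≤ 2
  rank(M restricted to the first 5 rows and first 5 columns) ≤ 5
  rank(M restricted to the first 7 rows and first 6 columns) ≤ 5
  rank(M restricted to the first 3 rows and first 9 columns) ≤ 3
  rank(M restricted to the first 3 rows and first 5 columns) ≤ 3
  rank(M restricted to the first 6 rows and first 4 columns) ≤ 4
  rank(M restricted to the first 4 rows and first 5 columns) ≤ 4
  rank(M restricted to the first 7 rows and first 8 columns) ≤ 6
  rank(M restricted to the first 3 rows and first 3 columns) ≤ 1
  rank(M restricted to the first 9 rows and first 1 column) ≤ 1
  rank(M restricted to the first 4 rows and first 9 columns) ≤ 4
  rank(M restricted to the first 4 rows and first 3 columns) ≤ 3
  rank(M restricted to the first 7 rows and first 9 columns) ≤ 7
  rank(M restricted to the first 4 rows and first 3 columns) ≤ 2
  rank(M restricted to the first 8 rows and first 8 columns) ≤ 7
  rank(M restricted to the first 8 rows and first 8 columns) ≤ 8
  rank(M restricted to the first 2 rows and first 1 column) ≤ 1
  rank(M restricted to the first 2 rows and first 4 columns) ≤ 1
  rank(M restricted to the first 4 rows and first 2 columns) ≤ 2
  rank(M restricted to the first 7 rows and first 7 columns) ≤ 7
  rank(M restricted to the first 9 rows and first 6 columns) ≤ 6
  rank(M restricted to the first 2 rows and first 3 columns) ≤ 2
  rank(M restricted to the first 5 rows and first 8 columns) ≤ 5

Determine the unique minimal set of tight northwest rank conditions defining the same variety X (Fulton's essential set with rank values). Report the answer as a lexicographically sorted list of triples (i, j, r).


Recovering R(i,j) via the rank-extension bound from the 24 conditions:

  row 1: 1 1 1 1 1 1 1 1 1
  row 2: 1 1 1 1 2 2 2 2 2
  row 3: 1 1 1 2 3 3 3 3 3
  row 4: 1 2 2 3 4 4 4 4 4
  row 5: 1 2 3 4 5 5 5 5 5
  row 6: 1 2 3 4 5 5 6 6 6
  row 7: 1 2 3 4 5 5 6 6 7
  row 8: 1 2 3 4 5 6 7 7 8
  row 9: 1 2 3 4 5 6 7 8 9

hence w(1..9) = (1, 5, 4, 2, 3, 7, 9, 6, 8).

D(w) has 8 cells with 4 SE-corners; essential set:

[(2, 4, 1), (3, 3, 1), (7, 6, 5), (7, 8, 6)]
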